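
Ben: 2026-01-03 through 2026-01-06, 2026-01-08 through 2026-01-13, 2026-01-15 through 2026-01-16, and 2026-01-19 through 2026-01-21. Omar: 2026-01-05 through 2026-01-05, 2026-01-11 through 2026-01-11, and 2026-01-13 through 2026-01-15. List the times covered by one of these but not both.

Only in the first: 2026-01-03 through 2026-01-04, 2026-01-06 through 2026-01-06, 2026-01-08 through 2026-01-10, 2026-01-12 through 2026-01-12, 2026-01-16 through 2026-01-16, 2026-01-19 through 2026-01-21.
Only in the second: 2026-01-14 through 2026-01-14.
Together these are the periods covered by exactly one.

2026-01-03 through 2026-01-04, 2026-01-06 through 2026-01-06, 2026-01-08 through 2026-01-10, 2026-01-12 through 2026-01-12, 2026-01-14 through 2026-01-14, 2026-01-16 through 2026-01-16, 2026-01-19 through 2026-01-21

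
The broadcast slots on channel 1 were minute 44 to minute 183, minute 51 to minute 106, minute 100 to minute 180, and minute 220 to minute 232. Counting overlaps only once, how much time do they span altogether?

151 minutes

Merged: minute 44 to minute 183, minute 220 to minute 232.
Lengths: 139 minutes + 12 minutes = 151 minutes.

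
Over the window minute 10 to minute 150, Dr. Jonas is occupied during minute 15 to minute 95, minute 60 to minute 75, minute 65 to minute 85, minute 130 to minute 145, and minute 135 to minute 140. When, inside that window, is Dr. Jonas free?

Covered (merged): minute 15 to minute 95, minute 130 to minute 145.
Gaps within minute 10 to minute 150: minute 10 to minute 15, minute 95 to minute 130, minute 145 to minute 150.

minute 10 to minute 15, minute 95 to minute 130, minute 145 to minute 150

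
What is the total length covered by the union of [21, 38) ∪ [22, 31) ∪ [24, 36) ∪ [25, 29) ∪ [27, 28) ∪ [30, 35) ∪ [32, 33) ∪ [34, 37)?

17

Merged: [21, 38).
Length: 17.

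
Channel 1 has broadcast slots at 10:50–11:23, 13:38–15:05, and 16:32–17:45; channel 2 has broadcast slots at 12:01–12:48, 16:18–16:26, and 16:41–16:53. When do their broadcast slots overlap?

10:50–11:23 falls entirely outside B.
13:38–15:05 falls entirely outside B.
16:32–17:45 overlaps B on 16:41–16:53.

16:41–16:53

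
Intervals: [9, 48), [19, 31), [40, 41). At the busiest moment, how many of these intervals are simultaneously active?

Walk the sorted start/end points keeping a running depth.
The depth first hits 2 at 19.

2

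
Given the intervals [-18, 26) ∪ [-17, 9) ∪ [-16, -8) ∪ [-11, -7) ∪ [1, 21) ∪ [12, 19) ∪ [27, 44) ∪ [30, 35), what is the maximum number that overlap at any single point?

4

Walk the sorted start/end points keeping a running depth.
The depth first hits 4 at -11.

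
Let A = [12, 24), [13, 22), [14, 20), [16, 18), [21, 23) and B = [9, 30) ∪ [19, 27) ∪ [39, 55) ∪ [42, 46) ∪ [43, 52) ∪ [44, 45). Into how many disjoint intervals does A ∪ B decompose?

Merge the first list: [12, 24).
Merge the second list: [9, 30), [39, 55).
A ∪ B = [9, 30), [39, 55).
That is 2 disjoint pieces.

2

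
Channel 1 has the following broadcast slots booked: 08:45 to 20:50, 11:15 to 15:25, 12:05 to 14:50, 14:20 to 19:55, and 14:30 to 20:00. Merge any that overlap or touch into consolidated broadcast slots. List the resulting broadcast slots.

08:45–20:50

11:15–15:25 overlaps/touches 08:45–20:50 → extend to 08:45–20:50.
12:05–14:50 overlaps/touches 08:45–20:50 → extend to 08:45–20:50.
14:20–19:55 overlaps/touches 08:45–20:50 → extend to 08:45–20:50.
14:30–20:00 overlaps/touches 08:45–20:50 → extend to 08:45–20:50.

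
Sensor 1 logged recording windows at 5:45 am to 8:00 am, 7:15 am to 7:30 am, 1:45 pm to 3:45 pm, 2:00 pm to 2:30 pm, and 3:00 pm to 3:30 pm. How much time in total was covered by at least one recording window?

Merged: 5:45 am–8:00 am, 1:45 pm–3:45 pm.
Lengths: 2 h 15 min + 2 h = 4 h 15 min.

4 h 15 min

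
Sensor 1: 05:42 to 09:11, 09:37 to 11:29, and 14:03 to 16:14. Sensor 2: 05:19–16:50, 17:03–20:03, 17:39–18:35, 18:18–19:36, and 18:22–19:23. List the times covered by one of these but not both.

05:19–05:42, 09:11–09:37, 11:29–14:03, 16:14–16:50, 17:03–20:03

Merge the second list: 05:19–16:50, 17:03–20:03.
A \ B = none.
B \ A = 05:19–05:42, 09:11–09:37, 11:29–14:03, 16:14–16:50, 17:03–20:03.
Union of the two gives the symmetric difference.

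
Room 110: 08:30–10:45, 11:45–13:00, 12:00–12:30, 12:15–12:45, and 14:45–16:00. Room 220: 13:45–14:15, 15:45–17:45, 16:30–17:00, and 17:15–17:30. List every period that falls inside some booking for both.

15:45–16:00

A, merged: 08:30–10:45, 11:45–13:00, 14:45–16:00.
B, merged: 13:45–14:15, 15:45–17:45.
08:30–10:45 meets no B interval.
11:45–13:00 meets no B interval.
14:45–16:00 ∩ B → 15:45–16:00.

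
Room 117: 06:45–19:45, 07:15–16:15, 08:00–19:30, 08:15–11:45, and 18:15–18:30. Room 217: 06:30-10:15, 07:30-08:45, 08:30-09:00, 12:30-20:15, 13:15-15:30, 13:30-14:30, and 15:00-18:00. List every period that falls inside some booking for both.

06:45–10:15, 12:30–19:45

A, merged: 06:45–19:45.
B, merged: 06:30–10:15, 12:30–20:15.
06:45–19:45 overlaps B on 06:45–10:15, 12:30–19:45.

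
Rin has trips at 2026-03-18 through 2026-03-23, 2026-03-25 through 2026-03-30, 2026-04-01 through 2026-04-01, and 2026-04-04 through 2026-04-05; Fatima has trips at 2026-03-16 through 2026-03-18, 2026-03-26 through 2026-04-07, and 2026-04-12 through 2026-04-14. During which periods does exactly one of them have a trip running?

A but not B: 2026-03-19 through 2026-03-23, 2026-03-25 through 2026-03-25.
B but not A: 2026-03-16 through 2026-03-17, 2026-03-31 through 2026-03-31, 2026-04-02 through 2026-04-03, 2026-04-06 through 2026-04-07, 2026-04-12 through 2026-04-14.
Combining gives A △ B.

2026-03-16 through 2026-03-17, 2026-03-19 through 2026-03-23, 2026-03-25 through 2026-03-25, 2026-03-31 through 2026-03-31, 2026-04-02 through 2026-04-03, 2026-04-06 through 2026-04-07, 2026-04-12 through 2026-04-14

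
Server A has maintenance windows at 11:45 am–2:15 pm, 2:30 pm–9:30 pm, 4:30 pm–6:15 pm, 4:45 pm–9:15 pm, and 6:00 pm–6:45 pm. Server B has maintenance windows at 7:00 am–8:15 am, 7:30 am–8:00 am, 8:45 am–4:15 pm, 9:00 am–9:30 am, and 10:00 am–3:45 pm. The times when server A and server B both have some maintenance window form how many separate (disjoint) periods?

A, merged: 11:45 am–2:15 pm, 2:30 pm–9:30 pm.
B, merged: 7:00 am–8:15 am, 8:45 am–4:15 pm.
A ∩ B = 11:45 am–2:15 pm, 2:30 pm–4:15 pm.
That is 2 disjoint pieces.

2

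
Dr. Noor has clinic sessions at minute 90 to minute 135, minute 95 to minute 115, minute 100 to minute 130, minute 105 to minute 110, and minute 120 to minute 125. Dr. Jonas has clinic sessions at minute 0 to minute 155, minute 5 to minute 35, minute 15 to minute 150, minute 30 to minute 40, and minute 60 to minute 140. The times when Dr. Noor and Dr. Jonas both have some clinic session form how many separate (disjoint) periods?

A, merged: minute 90 to minute 135.
B, merged: minute 0 to minute 155.
A ∩ B = minute 90 to minute 135.
That is 1 disjoint piece.

1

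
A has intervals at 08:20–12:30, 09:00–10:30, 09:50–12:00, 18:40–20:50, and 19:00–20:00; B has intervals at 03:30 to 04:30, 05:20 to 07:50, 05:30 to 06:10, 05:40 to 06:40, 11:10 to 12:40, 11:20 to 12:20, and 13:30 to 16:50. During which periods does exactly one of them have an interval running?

First set merges to 08:20–12:30, 18:40–20:50.
Second set merges to 03:30–04:30, 05:20–07:50, 11:10–12:40, 13:30–16:50.
A but not B: 08:20–11:10, 18:40–20:50.
B but not A: 03:30–04:30, 05:20–07:50, 12:30–12:40, 13:30–16:50.
Combining gives A △ B.

03:30–04:30, 05:20–07:50, 08:20–11:10, 12:30–12:40, 13:30–16:50, 18:40–20:50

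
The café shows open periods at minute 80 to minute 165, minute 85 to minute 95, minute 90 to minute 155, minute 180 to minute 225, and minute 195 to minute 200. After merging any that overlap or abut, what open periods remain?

minute 85 to minute 95 overlaps/touches minute 80 to minute 165 → extend to minute 80 to minute 165.
minute 90 to minute 155 overlaps/touches minute 80 to minute 165 → extend to minute 80 to minute 165.
minute 180 to minute 225 is disjoint → start new block.
minute 195 to minute 200 overlaps/touches minute 180 to minute 225 → extend to minute 180 to minute 225.

minute 80 to minute 165, minute 180 to minute 225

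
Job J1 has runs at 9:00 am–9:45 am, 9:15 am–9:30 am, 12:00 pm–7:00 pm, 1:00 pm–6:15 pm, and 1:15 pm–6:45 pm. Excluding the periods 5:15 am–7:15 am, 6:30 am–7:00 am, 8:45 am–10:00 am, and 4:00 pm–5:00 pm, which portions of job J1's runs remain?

Merge the first list: 9:00 am–9:45 am, 12:00 pm–7:00 pm.
Merge the second list: 5:15 am–7:15 am, 8:45 am–10:00 am, 4:00 pm–5:00 pm.
9:00 am–9:45 am lies entirely inside B → drops out.
12:00 pm–7:00 pm with B removed leaves 12:00 pm–4:00 pm, 5:00 pm–7:00 pm.

12:00 pm–4:00 pm, 5:00 pm–7:00 pm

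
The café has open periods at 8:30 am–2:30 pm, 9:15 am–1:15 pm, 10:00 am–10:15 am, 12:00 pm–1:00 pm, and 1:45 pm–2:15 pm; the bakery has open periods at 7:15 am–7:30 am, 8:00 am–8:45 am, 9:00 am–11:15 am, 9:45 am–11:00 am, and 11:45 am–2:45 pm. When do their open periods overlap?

8:30 am–8:45 am, 9:00 am–11:15 am, 11:45 am–2:30 pm

First set merges to 8:30 am–2:30 pm.
Second set merges to 7:15 am–7:30 am, 8:00 am–8:45 am, 9:00 am–11:15 am, 11:45 am–2:45 pm.
8:30 am–2:30 pm ∩ B → 8:30 am–8:45 am, 9:00 am–11:15 am, 11:45 am–2:30 pm.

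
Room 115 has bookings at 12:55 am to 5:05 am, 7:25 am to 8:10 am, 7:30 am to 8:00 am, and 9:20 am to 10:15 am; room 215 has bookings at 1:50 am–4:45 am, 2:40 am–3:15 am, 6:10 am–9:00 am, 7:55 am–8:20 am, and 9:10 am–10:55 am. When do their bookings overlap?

1:50 am–4:45 am, 7:25 am–8:10 am, 9:20 am–10:15 am

First set merges to 12:55 am–5:05 am, 7:25 am–8:10 am, 9:20 am–10:15 am.
Second set merges to 1:50 am–4:45 am, 6:10 am–9:00 am, 9:10 am–10:55 am.
12:55 am–5:05 am overlaps B on 1:50 am–4:45 am.
7:25 am–8:10 am overlaps B on 7:25 am–8:10 am.
9:20 am–10:15 am overlaps B on 9:20 am–10:15 am.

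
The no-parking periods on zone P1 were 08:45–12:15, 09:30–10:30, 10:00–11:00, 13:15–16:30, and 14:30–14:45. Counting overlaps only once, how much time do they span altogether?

Merged: 08:45–12:15, 13:15–16:30.
Lengths: 3 h 30 min + 3 h 15 min = 6 h 45 min.

6 h 45 min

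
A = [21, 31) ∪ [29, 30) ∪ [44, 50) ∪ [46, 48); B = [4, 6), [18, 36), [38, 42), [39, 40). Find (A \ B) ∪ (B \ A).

[4, 6) ∪ [18, 21) ∪ [31, 36) ∪ [38, 42) ∪ [44, 50)

First set merges to [21, 31), [44, 50).
Second set merges to [4, 6), [18, 36), [38, 42).
A but not B: [44, 50).
B but not A: [4, 6), [18, 21), [31, 36), [38, 42).
Combining gives A △ B.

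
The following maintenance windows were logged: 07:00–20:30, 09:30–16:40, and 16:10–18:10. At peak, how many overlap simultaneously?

3

At 16:10, 3 of the intervals are simultaneously active.
No point has more.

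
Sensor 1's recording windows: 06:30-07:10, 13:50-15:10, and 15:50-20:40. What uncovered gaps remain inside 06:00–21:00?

After merging, the occupied span is 06:30–07:10, 13:50–15:10, 15:50–20:40.
Complement within 06:00–21:00: 06:00–06:30, 07:10–13:50, 15:10–15:50, 20:40–21:00.

06:00–06:30, 07:10–13:50, 15:10–15:50, 20:40–21:00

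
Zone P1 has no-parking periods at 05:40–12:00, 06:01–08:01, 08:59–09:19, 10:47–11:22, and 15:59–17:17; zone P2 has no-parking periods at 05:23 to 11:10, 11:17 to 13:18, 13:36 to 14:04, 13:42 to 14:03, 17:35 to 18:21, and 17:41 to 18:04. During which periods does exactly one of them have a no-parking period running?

05:23–05:40, 11:10–11:17, 12:00–13:18, 13:36–14:04, 15:59–17:17, 17:35–18:21

Merge the first list: 05:40–12:00, 15:59–17:17.
Merge the second list: 05:23–11:10, 11:17–13:18, 13:36–14:04, 17:35–18:21.
A but not B: 11:10–11:17, 15:59–17:17.
B but not A: 05:23–05:40, 12:00–13:18, 13:36–14:04, 17:35–18:21.
Combining gives A △ B.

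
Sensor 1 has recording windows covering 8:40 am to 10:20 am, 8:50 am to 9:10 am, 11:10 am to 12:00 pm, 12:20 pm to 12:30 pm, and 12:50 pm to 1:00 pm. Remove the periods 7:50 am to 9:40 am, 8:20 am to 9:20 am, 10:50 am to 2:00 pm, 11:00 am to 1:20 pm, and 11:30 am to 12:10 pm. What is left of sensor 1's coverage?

Merge the first list: 8:40 am–10:20 am, 11:10 am–12:00 pm, 12:20 pm–12:30 pm, 12:50 pm–1:00 pm.
Merge the second list: 7:50 am–9:40 am, 10:50 am–2:00 pm.
8:40 am–10:20 am minus B → 9:40 am–10:20 am.
11:10 am–12:00 pm: fully covered by B → removed.
12:20 pm–12:30 pm: fully covered by B → removed.
12:50 pm–1:00 pm: fully covered by B → removed.

9:40 am–10:20 am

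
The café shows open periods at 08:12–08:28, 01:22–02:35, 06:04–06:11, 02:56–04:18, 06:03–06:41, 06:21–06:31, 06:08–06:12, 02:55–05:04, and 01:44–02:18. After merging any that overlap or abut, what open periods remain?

Sort by start: 01:22–02:35, 01:44–02:18, 02:55–05:04, 02:56–04:18, 06:03–06:41, 06:04–06:11, 06:08–06:12, 06:21–06:31, 08:12–08:28.
01:44–02:18 overlaps/touches 01:22–02:35 → extend to 01:22–02:35.
02:55–05:04 is disjoint → start new block.
02:56–04:18 overlaps/touches 02:55–05:04 → extend to 02:55–05:04.
06:03–06:41 is disjoint → start new block.
06:04–06:11 overlaps/touches 06:03–06:41 → extend to 06:03–06:41.
06:08–06:12 overlaps/touches 06:03–06:41 → extend to 06:03–06:41.
06:21–06:31 overlaps/touches 06:03–06:41 → extend to 06:03–06:41.
08:12–08:28 is disjoint → start new block.

01:22–02:35, 02:55–05:04, 06:03–06:41, 08:12–08:28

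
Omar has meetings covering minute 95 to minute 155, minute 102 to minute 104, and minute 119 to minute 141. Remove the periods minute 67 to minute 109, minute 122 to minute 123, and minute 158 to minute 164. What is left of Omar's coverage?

minute 109 to minute 122, minute 123 to minute 155

First set merges to minute 95 to minute 155.
minute 95 to minute 155 minus B → minute 109 to minute 122, minute 123 to minute 155.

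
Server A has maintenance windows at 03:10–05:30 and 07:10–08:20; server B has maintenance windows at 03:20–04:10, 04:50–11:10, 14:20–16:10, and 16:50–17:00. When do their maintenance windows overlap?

03:20-04:10, 04:50-05:30, 07:10-08:20

03:10-05:30 overlaps B on 03:20-04:10, 04:50-05:30.
07:10-08:20 overlaps B on 07:10-08:20.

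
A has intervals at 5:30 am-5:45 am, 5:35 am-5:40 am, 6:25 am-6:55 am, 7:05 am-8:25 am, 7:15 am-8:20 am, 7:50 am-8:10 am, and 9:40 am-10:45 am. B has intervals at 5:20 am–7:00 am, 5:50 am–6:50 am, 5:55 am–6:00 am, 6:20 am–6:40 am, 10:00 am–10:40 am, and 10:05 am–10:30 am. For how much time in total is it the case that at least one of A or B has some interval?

Merge the first list: 5:30 am–5:45 am, 6:25 am–6:55 am, 7:05 am–8:25 am, 9:40 am–10:45 am.
Merge the second list: 5:20 am–7:00 am, 10:00 am–10:40 am.
A ∪ B = 5:20 am–7:00 am, 7:05 am–8:25 am, 9:40 am–10:45 am.
Total: 1 h 40 min + 1 h 20 min + 1 h 5 min = 4 h 5 min.

4 h 5 min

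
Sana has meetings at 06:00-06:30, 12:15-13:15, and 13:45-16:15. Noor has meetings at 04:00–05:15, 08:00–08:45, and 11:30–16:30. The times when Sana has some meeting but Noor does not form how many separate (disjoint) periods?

1

A \ B = 06:00–06:30.
That is 1 disjoint piece.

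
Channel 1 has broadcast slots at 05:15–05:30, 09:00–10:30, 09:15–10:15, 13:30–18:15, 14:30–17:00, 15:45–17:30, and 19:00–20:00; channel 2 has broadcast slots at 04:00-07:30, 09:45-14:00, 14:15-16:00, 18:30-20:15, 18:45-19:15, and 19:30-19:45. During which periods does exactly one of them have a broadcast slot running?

First set merges to 05:15–05:30, 09:00–10:30, 13:30–18:15, 19:00–20:00.
Second set merges to 04:00–07:30, 09:45–14:00, 14:15–16:00, 18:30–20:15.
Only in the first: 09:00–09:45, 14:00–14:15, 16:00–18:15.
Only in the second: 04:00–05:15, 05:30–07:30, 10:30–13:30, 18:30–19:00, 20:00–20:15.
Together these are the periods covered by exactly one.

04:00–05:15, 05:30–07:30, 09:00–09:45, 10:30–13:30, 14:00–14:15, 16:00–18:15, 18:30–19:00, 20:00–20:15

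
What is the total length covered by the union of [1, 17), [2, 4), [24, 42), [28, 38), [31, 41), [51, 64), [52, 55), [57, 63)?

Merged: [1, 17), [24, 42), [51, 64).
Lengths: 16 + 18 + 13 = 47.

47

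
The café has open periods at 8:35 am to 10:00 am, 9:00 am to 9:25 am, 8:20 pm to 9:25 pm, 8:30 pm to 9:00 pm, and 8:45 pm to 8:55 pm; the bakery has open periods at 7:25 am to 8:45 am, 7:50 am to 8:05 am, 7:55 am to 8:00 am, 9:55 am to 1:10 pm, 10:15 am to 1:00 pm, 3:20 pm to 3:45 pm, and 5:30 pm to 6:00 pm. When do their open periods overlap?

First set merges to 8:35 am-10:00 am, 8:20 pm-9:25 pm.
Second set merges to 7:25 am-8:45 am, 9:55 am-1:10 pm, 3:20 pm-3:45 pm, 5:30 pm-6:00 pm.
8:35 am-10:00 am overlaps B on 8:35 am-8:45 am, 9:55 am-10:00 am.
8:20 pm-9:25 pm falls entirely outside B.

8:35 am-8:45 am, 9:55 am-10:00 am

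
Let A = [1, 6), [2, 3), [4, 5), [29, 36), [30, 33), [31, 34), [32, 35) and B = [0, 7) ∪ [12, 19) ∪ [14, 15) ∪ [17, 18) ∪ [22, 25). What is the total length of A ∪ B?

A, merged: [1, 6), [29, 36).
B, merged: [0, 7), [12, 19), [22, 25).
A ∪ B = [0, 7), [12, 19), [22, 25), [29, 36).
Total: 7 + 7 + 3 + 7 = 24.

24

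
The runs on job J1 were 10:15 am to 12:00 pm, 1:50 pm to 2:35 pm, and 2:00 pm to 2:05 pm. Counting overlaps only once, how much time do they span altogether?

Merged: 10:15 am–12:00 pm, 1:50 pm–2:35 pm.
Lengths: 1 h 45 min + 45 min = 2 h 30 min.

2 h 30 min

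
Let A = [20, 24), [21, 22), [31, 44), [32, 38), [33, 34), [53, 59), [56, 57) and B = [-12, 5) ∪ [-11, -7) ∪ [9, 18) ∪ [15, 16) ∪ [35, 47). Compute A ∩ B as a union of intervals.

[35, 44)

Merge the first list: [20, 24), [31, 44), [53, 59).
Merge the second list: [-12, 5), [9, 18), [35, 47).
[20, 24) falls entirely outside B.
[31, 44) overlaps B on [35, 44).
[53, 59) falls entirely outside B.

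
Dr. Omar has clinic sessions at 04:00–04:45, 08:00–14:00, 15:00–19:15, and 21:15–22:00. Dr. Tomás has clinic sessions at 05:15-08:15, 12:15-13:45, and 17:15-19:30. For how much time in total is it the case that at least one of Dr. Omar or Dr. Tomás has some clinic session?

A ∪ B = 04:00–04:45, 05:15–14:00, 15:00–19:30, 21:15–22:00.
Total: 45 min + 8 h 45 min + 4 h 30 min + 45 min = 14 h 45 min.

14 h 45 min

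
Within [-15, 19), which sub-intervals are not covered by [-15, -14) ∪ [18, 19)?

Covered (merged): [-15, -14), [18, 19).
Gaps within [-15, 19): [-14, 18).

[-14, 18)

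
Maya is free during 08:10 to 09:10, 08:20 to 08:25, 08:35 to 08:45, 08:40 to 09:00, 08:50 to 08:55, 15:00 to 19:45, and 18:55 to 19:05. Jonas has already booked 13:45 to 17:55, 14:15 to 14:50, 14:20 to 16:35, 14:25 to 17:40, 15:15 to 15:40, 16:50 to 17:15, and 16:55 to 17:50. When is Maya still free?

A, merged: 08:10-09:10, 15:00-19:45.
B, merged: 13:45-17:55.
08:10-09:10: no B overlap → unchanged.
15:00-19:45 minus B → 17:55-19:45.

08:10-09:10, 17:55-19:45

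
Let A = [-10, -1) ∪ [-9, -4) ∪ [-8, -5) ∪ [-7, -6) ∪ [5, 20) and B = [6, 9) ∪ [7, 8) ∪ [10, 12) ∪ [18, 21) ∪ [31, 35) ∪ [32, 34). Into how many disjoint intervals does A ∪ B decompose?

3

First set merges to [-10, -1), [5, 20).
Second set merges to [6, 9), [10, 12), [18, 21), [31, 35).
A ∪ B = [-10, -1), [5, 21), [31, 35).
That is 3 disjoint pieces.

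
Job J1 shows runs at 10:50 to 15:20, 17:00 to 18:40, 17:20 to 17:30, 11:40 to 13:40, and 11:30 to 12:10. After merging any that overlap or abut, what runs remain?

10:50-15:20, 17:00-18:40

Sort by start: 10:50-15:20, 11:30-12:10, 11:40-13:40, 17:00-18:40, 17:20-17:30.
11:30-12:10 overlaps/touches 10:50-15:20 → extend to 10:50-15:20.
11:40-13:40 overlaps/touches 10:50-15:20 → extend to 10:50-15:20.
17:00-18:40 is disjoint → start new block.
17:20-17:30 overlaps/touches 17:00-18:40 → extend to 17:00-18:40.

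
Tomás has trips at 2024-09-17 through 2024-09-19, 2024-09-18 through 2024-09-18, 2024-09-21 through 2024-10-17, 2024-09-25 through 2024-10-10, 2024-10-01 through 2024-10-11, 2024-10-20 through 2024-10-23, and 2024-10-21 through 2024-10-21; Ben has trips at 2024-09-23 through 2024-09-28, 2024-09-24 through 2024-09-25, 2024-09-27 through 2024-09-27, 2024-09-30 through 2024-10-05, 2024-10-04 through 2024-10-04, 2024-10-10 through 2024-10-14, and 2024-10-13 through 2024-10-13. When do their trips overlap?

Merge the first list: 2024-09-17 through 2024-09-19, 2024-09-21 through 2024-10-17, 2024-10-20 through 2024-10-23.
Merge the second list: 2024-09-23 through 2024-09-28, 2024-09-30 through 2024-10-05, 2024-10-10 through 2024-10-14.
2024-09-17 through 2024-09-19: no overlap with the second set.
2024-09-21 through 2024-10-17 meets the second set on 2024-09-23 through 2024-09-28, 2024-09-30 through 2024-10-05, 2024-10-10 through 2024-10-14.
2024-10-20 through 2024-10-23: no overlap with the second set.

2024-09-23 through 2024-09-28, 2024-09-30 through 2024-10-05, 2024-10-10 through 2024-10-14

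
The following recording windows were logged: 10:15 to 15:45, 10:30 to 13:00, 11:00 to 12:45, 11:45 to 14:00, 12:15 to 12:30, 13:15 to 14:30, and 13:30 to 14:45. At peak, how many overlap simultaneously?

5

Sweep endpoints in order; track running count of active intervals.
Peak of 5 reached at 12:15.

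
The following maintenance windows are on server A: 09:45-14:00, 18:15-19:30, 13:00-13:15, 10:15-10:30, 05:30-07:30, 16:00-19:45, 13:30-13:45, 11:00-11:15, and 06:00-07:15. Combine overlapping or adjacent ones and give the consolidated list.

Sort by start: 05:30–07:30, 06:00–07:15, 09:45–14:00, 10:15–10:30, 11:00–11:15, 13:00–13:15, 13:30–13:45, 16:00–19:45, 18:15–19:30.
06:00–07:15 overlaps/touches 05:30–07:30 → extend to 05:30–07:30.
09:45–14:00 is disjoint → start new block.
10:15–10:30 overlaps/touches 09:45–14:00 → extend to 09:45–14:00.
11:00–11:15 overlaps/touches 09:45–14:00 → extend to 09:45–14:00.
13:00–13:15 overlaps/touches 09:45–14:00 → extend to 09:45–14:00.
13:30–13:45 overlaps/touches 09:45–14:00 → extend to 09:45–14:00.
16:00–19:45 is disjoint → start new block.
18:15–19:30 overlaps/touches 16:00–19:45 → extend to 16:00–19:45.

05:30–07:30, 09:45–14:00, 16:00–19:45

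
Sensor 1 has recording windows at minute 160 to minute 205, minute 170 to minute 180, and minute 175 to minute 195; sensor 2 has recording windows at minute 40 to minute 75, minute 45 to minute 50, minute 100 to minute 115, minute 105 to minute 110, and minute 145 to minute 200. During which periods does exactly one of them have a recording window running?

minute 40 to minute 75, minute 100 to minute 115, minute 145 to minute 160, minute 200 to minute 205

First set merges to minute 160 to minute 205.
Second set merges to minute 40 to minute 75, minute 100 to minute 115, minute 145 to minute 200.
Only in the first: minute 200 to minute 205.
Only in the second: minute 40 to minute 75, minute 100 to minute 115, minute 145 to minute 160.
Together these are the periods covered by exactly one.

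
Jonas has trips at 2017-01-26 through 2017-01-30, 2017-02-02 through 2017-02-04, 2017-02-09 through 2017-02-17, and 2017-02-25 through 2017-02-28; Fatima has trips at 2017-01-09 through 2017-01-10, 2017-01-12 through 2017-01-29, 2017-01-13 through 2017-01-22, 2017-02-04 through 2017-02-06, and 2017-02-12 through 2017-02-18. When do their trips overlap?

Second set merges to 2017-01-09 through 2017-01-10, 2017-01-12 through 2017-01-29, 2017-02-04 through 2017-02-06, 2017-02-12 through 2017-02-18.
2017-01-26 through 2017-01-30 ∩ B → 2017-01-26 through 2017-01-29.
2017-02-02 through 2017-02-04 ∩ B → 2017-02-04 through 2017-02-04.
2017-02-09 through 2017-02-17 ∩ B → 2017-02-12 through 2017-02-17.
2017-02-25 through 2017-02-28 meets no B interval.

2017-01-26 through 2017-01-29, 2017-02-04 through 2017-02-04, 2017-02-12 through 2017-02-17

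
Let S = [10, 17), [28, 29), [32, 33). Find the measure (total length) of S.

Merged: [10, 17), [28, 29), [32, 33).
Lengths: 7 + 1 + 1 = 9.

9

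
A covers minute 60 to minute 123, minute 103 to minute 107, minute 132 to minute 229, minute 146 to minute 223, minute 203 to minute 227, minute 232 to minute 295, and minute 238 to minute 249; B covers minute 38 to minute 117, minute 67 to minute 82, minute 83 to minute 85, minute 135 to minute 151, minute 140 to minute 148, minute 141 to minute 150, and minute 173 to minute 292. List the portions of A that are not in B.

minute 117 to minute 123, minute 132 to minute 135, minute 151 to minute 173, minute 292 to minute 295

First set merges to minute 60 to minute 123, minute 132 to minute 229, minute 232 to minute 295.
Second set merges to minute 38 to minute 117, minute 135 to minute 151, minute 173 to minute 292.
minute 60 to minute 123 minus B → minute 117 to minute 123.
minute 132 to minute 229 minus B → minute 132 to minute 135, minute 151 to minute 173.
minute 232 to minute 295 minus B → minute 292 to minute 295.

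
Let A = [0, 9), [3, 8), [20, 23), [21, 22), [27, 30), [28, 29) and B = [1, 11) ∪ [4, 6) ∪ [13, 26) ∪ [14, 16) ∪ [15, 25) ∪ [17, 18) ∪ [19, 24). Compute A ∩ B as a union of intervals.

[1, 9) ∪ [20, 23)

Merge the first list: [0, 9), [20, 23), [27, 30).
Merge the second list: [1, 11), [13, 26).
[0, 9) meets the second set on [1, 9).
[20, 23) meets the second set on [20, 23).
[27, 30): no overlap with the second set.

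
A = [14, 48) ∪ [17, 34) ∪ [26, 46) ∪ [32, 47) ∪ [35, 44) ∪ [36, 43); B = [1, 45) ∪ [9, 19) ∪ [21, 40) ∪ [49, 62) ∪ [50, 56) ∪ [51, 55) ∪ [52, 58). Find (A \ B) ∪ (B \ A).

[1, 14) ∪ [45, 48) ∪ [49, 62)

Merge the first list: [14, 48).
Merge the second list: [1, 45), [49, 62).
Only in the first: [45, 48).
Only in the second: [1, 14), [49, 62).
Together these are the periods covered by exactly one.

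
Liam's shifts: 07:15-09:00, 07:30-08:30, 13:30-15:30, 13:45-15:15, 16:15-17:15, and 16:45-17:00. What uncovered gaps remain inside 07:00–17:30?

After merging, the occupied span is 07:15-09:00, 13:30-15:30, 16:15-17:15.
Uncovered inside 07:00-17:30: 07:00-07:15, 09:00-13:30, 15:30-16:15, 17:15-17:30.

07:00-07:15, 09:00-13:30, 15:30-16:15, 17:15-17:30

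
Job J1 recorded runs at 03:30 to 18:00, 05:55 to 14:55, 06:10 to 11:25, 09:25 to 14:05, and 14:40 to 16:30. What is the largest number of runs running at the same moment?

Walk the sorted start/end points keeping a running depth.
The depth first hits 4 at 09:25.

4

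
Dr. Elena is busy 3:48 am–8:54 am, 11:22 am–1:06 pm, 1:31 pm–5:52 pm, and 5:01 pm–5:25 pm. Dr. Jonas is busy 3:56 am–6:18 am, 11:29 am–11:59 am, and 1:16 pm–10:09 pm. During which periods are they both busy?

First set merges to 3:48 am-8:54 am, 11:22 am-1:06 pm, 1:31 pm-5:52 pm.
3:48 am-8:54 am meets the second set on 3:56 am-6:18 am.
11:22 am-1:06 pm meets the second set on 11:29 am-11:59 am.
1:31 pm-5:52 pm meets the second set on 1:31 pm-5:52 pm.

3:56 am-6:18 am, 11:29 am-11:59 am, 1:31 pm-5:52 pm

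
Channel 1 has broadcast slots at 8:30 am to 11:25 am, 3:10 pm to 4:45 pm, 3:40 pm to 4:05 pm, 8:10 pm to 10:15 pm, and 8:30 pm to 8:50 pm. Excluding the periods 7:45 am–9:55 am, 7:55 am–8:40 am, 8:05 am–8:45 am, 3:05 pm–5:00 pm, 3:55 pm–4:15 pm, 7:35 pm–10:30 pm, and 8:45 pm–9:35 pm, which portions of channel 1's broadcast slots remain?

9:55 am–11:25 am

First set merges to 8:30 am–11:25 am, 3:10 pm–4:45 pm, 8:10 pm–10:15 pm.
Second set merges to 7:45 am–9:55 am, 3:05 pm–5:00 pm, 7:35 pm–10:30 pm.
8:30 am–11:25 am minus B → 9:55 am–11:25 am.
3:10 pm–4:45 pm: fully covered by B → removed.
8:10 pm–10:15 pm: fully covered by B → removed.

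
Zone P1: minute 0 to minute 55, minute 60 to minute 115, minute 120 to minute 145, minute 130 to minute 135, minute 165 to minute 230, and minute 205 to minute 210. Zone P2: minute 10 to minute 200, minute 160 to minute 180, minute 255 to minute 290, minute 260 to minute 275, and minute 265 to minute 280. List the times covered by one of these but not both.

A, merged: minute 0 to minute 55, minute 60 to minute 115, minute 120 to minute 145, minute 165 to minute 230.
B, merged: minute 10 to minute 200, minute 255 to minute 290.
A but not B: minute 0 to minute 10, minute 200 to minute 230.
B but not A: minute 55 to minute 60, minute 115 to minute 120, minute 145 to minute 165, minute 255 to minute 290.
Combining gives A △ B.

minute 0 to minute 10, minute 55 to minute 60, minute 115 to minute 120, minute 145 to minute 165, minute 200 to minute 230, minute 255 to minute 290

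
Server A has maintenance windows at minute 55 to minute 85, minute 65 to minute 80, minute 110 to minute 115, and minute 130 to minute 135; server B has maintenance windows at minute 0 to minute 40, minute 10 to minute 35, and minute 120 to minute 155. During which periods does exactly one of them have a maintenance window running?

minute 0 to minute 40, minute 55 to minute 85, minute 110 to minute 115, minute 120 to minute 130, minute 135 to minute 155

First set merges to minute 55 to minute 85, minute 110 to minute 115, minute 130 to minute 135.
Second set merges to minute 0 to minute 40, minute 120 to minute 155.
A but not B: minute 55 to minute 85, minute 110 to minute 115.
B but not A: minute 0 to minute 40, minute 120 to minute 130, minute 135 to minute 155.
Combining gives A △ B.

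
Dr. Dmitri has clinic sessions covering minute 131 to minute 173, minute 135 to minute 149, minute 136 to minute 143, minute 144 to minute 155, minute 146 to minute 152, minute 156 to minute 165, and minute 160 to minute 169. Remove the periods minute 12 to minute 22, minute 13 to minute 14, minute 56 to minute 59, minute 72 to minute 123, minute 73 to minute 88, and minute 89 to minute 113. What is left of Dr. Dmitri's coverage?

A, merged: minute 131 to minute 173.
B, merged: minute 12 to minute 22, minute 56 to minute 59, minute 72 to minute 123.
minute 131 to minute 173: no B overlap → unchanged.

minute 131 to minute 173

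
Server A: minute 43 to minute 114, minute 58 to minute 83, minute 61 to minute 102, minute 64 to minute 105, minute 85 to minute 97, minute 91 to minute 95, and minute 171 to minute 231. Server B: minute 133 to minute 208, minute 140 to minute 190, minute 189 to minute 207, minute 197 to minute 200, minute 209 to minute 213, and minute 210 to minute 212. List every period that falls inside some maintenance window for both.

minute 171 to minute 208, minute 209 to minute 213

First set merges to minute 43 to minute 114, minute 171 to minute 231.
Second set merges to minute 133 to minute 208, minute 209 to minute 213.
minute 43 to minute 114 falls entirely outside B.
minute 171 to minute 231 overlaps B on minute 171 to minute 208, minute 209 to minute 213.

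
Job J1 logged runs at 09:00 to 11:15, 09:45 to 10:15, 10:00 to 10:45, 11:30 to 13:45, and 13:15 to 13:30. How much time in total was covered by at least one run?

4 h 30 min

Merged: 09:00-11:15, 11:30-13:45.
Lengths: 2 h 15 min + 2 h 15 min = 4 h 30 min.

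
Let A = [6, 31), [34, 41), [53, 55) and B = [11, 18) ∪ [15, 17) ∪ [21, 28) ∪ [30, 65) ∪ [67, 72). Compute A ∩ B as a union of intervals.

Second set merges to [11, 18), [21, 28), [30, 65), [67, 72).
[6, 31) meets the second set on [11, 18), [21, 28), [30, 31).
[34, 41) meets the second set on [34, 41).
[53, 55) meets the second set on [53, 55).

[11, 18) ∪ [21, 28) ∪ [30, 31) ∪ [34, 41) ∪ [53, 55)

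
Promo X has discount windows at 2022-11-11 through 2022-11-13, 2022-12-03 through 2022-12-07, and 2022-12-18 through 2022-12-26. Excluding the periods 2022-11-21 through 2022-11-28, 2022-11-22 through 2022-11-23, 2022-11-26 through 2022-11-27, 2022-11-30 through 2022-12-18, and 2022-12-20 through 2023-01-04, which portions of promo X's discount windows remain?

2022-11-11 through 2022-11-13, 2022-12-19 through 2022-12-19

B, merged: 2022-11-21 through 2022-11-28, 2022-11-30 through 2022-12-18, 2022-12-20 through 2023-01-04.
2022-11-11 through 2022-11-13: nothing removed.
2022-12-03 through 2022-12-07: entirely removed.
2022-12-18 through 2022-12-26 \ B = 2022-12-19 through 2022-12-19.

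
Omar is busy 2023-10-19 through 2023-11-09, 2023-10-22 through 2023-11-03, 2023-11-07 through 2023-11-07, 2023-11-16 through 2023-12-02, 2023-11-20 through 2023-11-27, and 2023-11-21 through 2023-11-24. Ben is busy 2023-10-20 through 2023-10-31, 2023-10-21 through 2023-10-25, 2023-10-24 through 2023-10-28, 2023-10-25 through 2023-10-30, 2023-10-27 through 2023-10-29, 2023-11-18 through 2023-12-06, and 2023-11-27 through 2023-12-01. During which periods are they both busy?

2023-10-20 through 2023-10-31, 2023-11-18 through 2023-12-02

Merge the first list: 2023-10-19 through 2023-11-09, 2023-11-16 through 2023-12-02.
Merge the second list: 2023-10-20 through 2023-10-31, 2023-11-18 through 2023-12-06.
2023-10-19 through 2023-11-09 overlaps B on 2023-10-20 through 2023-10-31.
2023-11-16 through 2023-12-02 overlaps B on 2023-11-18 through 2023-12-02.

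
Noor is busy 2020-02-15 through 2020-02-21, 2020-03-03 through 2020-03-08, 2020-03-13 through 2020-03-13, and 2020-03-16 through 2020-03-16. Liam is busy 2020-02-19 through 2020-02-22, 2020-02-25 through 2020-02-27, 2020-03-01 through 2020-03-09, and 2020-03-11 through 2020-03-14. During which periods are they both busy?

2020-02-15 through 2020-02-21 overlaps B on 2020-02-19 through 2020-02-21.
2020-03-03 through 2020-03-08 overlaps B on 2020-03-03 through 2020-03-08.
2020-03-13 through 2020-03-13 overlaps B on 2020-03-13 through 2020-03-13.
2020-03-16 through 2020-03-16 falls entirely outside B.

2020-02-19 through 2020-02-21, 2020-03-03 through 2020-03-08, 2020-03-13 through 2020-03-13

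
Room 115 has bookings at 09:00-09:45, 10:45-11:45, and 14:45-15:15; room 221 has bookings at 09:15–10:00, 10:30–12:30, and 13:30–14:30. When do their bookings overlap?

09:15-09:45, 10:45-11:45

09:00-09:45 overlaps B on 09:15-09:45.
10:45-11:45 overlaps B on 10:45-11:45.
14:45-15:15 falls entirely outside B.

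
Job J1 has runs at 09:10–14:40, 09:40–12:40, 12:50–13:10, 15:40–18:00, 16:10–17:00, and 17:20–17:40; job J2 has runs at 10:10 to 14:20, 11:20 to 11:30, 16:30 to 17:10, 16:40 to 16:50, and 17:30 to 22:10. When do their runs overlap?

10:10–14:20, 16:30–17:10, 17:30–18:00

Merge the first list: 09:10–14:40, 15:40–18:00.
Merge the second list: 10:10–14:20, 16:30–17:10, 17:30–22:10.
09:10–14:40 meets the second set on 10:10–14:20.
15:40–18:00 meets the second set on 16:30–17:10, 17:30–18:00.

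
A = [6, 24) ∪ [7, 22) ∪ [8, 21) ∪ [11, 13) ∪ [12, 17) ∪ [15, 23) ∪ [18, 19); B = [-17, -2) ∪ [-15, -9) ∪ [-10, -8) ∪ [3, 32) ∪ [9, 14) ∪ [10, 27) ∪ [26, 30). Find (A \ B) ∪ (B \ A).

[-17, -2) ∪ [3, 6) ∪ [24, 32)

First set merges to [6, 24).
Second set merges to [-17, -2), [3, 32).
A but not B: none.
B but not A: [-17, -2), [3, 6), [24, 32).
Combining gives A △ B.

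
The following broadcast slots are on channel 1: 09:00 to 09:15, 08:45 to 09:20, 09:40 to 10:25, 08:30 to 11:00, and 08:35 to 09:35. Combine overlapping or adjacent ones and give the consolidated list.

Sort by start: 08:30-11:00, 08:35-09:35, 08:45-09:20, 09:00-09:15, 09:40-10:25.
08:35-09:35 overlaps/touches 08:30-11:00 → extend to 08:30-11:00.
08:45-09:20 overlaps/touches 08:30-11:00 → extend to 08:30-11:00.
09:00-09:15 overlaps/touches 08:30-11:00 → extend to 08:30-11:00.
09:40-10:25 overlaps/touches 08:30-11:00 → extend to 08:30-11:00.

08:30-11:00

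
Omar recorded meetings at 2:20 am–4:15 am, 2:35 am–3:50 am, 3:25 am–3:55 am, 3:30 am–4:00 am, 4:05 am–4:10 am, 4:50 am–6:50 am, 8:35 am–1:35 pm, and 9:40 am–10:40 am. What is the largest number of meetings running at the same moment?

4

Sweep endpoints in order; track running count of active intervals.
Peak of 4 reached at 3:30 am.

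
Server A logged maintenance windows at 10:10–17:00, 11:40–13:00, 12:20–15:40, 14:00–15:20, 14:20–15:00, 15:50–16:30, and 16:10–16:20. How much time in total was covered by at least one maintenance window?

6 h 50 min

Merged: 10:10–17:00.
Length: 6 h 50 min.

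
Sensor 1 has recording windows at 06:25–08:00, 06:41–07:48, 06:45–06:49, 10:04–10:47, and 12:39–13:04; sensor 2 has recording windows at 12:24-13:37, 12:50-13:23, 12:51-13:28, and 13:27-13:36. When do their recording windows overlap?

12:39–13:04

First set merges to 06:25–08:00, 10:04–10:47, 12:39–13:04.
Second set merges to 12:24–13:37.
06:25–08:00 meets no B interval.
10:04–10:47 meets no B interval.
12:39–13:04 ∩ B → 12:39–13:04.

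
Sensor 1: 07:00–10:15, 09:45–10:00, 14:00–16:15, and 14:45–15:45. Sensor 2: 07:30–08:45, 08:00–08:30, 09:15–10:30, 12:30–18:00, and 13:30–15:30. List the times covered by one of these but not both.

A, merged: 07:00–10:15, 14:00–16:15.
B, merged: 07:30–08:45, 09:15–10:30, 12:30–18:00.
Only in the first: 07:00–07:30, 08:45–09:15.
Only in the second: 10:15–10:30, 12:30–14:00, 16:15–18:00.
Together these are the periods covered by exactly one.

07:00–07:30, 08:45–09:15, 10:15–10:30, 12:30–14:00, 16:15–18:00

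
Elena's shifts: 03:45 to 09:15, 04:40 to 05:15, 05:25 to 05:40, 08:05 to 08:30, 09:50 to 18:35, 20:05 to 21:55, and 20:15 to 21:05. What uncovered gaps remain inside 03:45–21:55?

The merged coverage is 03:45-09:15, 09:50-18:35, 20:05-21:55.
Uncovered inside 03:45-21:55: 09:15-09:50, 18:35-20:05.

09:15-09:50, 18:35-20:05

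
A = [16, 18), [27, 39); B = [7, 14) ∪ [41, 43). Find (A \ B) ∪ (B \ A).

[7, 14) ∪ [16, 18) ∪ [27, 39) ∪ [41, 43)

Only in the first: [16, 18), [27, 39).
Only in the second: [7, 14), [41, 43).
Together these are the periods covered by exactly one.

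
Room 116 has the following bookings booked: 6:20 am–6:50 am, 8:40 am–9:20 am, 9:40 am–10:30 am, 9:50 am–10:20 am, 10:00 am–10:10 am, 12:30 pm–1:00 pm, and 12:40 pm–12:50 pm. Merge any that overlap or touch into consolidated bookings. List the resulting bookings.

8:40 am-9:20 am is disjoint → start new block.
9:40 am-10:30 am is disjoint → start new block.
9:50 am-10:20 am overlaps/touches 9:40 am-10:30 am → extend to 9:40 am-10:30 am.
10:00 am-10:10 am overlaps/touches 9:40 am-10:30 am → extend to 9:40 am-10:30 am.
12:30 pm-1:00 pm is disjoint → start new block.
12:40 pm-12:50 pm overlaps/touches 12:30 pm-1:00 pm → extend to 12:30 pm-1:00 pm.

6:20 am-6:50 am, 8:40 am-9:20 am, 9:40 am-10:30 am, 12:30 pm-1:00 pm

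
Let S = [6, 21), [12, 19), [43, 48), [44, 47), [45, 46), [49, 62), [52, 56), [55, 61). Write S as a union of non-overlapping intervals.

[12, 19) overlaps/touches [6, 21) → extend to [6, 21).
[43, 48) is disjoint → start new block.
[44, 47) overlaps/touches [43, 48) → extend to [43, 48).
[45, 46) overlaps/touches [43, 48) → extend to [43, 48).
[49, 62) is disjoint → start new block.
[52, 56) overlaps/touches [49, 62) → extend to [49, 62).
[55, 61) overlaps/touches [49, 62) → extend to [49, 62).

[6, 21) ∪ [43, 48) ∪ [49, 62)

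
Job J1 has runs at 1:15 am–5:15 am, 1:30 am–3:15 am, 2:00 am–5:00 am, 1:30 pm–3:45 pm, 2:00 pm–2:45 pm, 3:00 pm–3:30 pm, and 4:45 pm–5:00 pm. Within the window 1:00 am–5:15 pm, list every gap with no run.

The merged coverage is 1:15 am-5:15 am, 1:30 pm-3:45 pm, 4:45 pm-5:00 pm.
Uncovered inside 1:00 am-5:15 pm: 1:00 am-1:15 am, 5:15 am-1:30 pm, 3:45 pm-4:45 pm, 5:00 pm-5:15 pm.

1:00 am-1:15 am, 5:15 am-1:30 pm, 3:45 pm-4:45 pm, 5:00 pm-5:15 pm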